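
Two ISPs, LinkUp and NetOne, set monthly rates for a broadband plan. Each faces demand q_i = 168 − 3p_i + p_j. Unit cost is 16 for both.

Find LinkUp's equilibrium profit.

LinkUp's profit: π = (p_{LinkUp} − 16)(168 − 3p_{LinkUp} + p_{NetOne}).
∂π/∂p_{LinkUp} = 216 − 6p_{LinkUp} + p_{NetOne} = 0 ⇒ p_{LinkUp} = 36 + (1/6)p_{NetOne}.
Setting p_{LinkUp} = p_{NetOne} in the reaction function: p_{LinkUp} = 36 + (1/6)p_{LinkUp}, so p_{LinkUp} = 36 / (5/6) = 43.2.
q_{LinkUp} = 168 − 3·43.2 + 43.2 = 81.6.
Profit = (43.2 − 16)·81.6 = 2219.52.

2219.52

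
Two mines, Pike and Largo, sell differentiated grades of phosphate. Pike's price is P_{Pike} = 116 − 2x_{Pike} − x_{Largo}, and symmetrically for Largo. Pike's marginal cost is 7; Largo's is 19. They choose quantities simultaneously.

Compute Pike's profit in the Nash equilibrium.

1021.52

Mine Pike's profit: π = x_{Pike}(116 − 2x_{Pike} − x_{Largo}) − 7x_{Pike}.
∂π/∂x_{Pike} = 109 − 4x_{Pike} − x_{Largo} = 0 ⇒ x_{Pike} = 27.25 − 0.25x_{Largo}.
Similarly x_{Largo} = 24.25 − 0.25x_{Pike}.
Plugging x_{Largo} into Pike's best response: x_{Pike} = 27.25 − 0.25(24.25 − 0.25x_{Pike}) ⇒ 0.9375x_{Pike} = 21.1875, so x_{Pike} = 22.6.
Then x_{Largo} = 24.25 − 0.25·22.6 = 18.6.
P_{Pike} = 116 − 2·22.6 − 18.6 = 52.2.
Profit = (52.2 − 7)·22.6 = 1021.52.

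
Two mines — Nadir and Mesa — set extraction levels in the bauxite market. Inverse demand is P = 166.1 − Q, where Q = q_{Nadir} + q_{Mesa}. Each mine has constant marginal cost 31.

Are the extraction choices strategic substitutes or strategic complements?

strategic substitutes

Mine Nadir's profit: π = q_{Nadir}(166.1 − (q_{Nadir} + q_{Mesa})) − 31q_{Nadir}.
∂π/∂q_{Nadir} = 135.1 − 2q_{Nadir} − q_{Mesa} = 0, so q_{Nadir} = 67.55 − 0.5q_{Mesa}.
The best-response slope dq_{Nadir}/dq_{Mesa} = −0.5 < 0: the reaction function is downward-sloping, so the choices are strategic substitutes.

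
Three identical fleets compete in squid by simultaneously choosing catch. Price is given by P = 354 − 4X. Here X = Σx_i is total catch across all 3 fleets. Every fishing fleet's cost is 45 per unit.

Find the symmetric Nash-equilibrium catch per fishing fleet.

19.3125

A representative fishing fleet's profit is π_i = x_i(354 − 4X) − 45x_i, with X = x_i + Σ_{j≠i} x_j.
First-order condition: 309 − 8x_i − 4Σ_{j≠i} x_j = 0.
In a symmetric equilibrium every fishing fleet chooses the same x, so Σ_{j≠i} x_j = 2x. The condition becomes 309 − 16x = 0, giving x = 309/16 = 19.3125.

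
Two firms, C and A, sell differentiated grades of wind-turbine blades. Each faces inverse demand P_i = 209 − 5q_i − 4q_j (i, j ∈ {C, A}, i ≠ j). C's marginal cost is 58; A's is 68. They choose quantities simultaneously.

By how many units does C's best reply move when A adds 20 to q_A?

-8

Firm C's profit: π = q_C(209 − 5q_C − 4q_A) − 58q_C.
∂π/∂q_C = 151 − 10q_C − 4q_A = 0 ⇒ q_C = 15.1 − 0.4q_A.
The reaction-function slope is −0.4, so a 20-unit rise in q_A moves q_C by −0.4 × 20 = −8. C's best response falls — the actions are strategic substitutes.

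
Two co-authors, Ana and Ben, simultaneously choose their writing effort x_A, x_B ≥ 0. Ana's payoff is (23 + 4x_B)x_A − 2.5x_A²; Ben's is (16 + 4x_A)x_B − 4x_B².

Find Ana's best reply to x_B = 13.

Expanding Ana's payoff: 23x_A + 4x_Bx_A − 2.5x_A².
∂π/∂x_A = 23 + 4x_B − 5x_A = 0, so x_A = 4.6 + 0.8x_B.
At x_B = 13: x_A = 4.6 + 0.8·13 = 15.

15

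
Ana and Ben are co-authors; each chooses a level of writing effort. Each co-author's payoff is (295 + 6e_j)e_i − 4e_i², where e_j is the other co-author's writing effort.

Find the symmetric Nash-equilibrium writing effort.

Ana's payoff is (295 + 6e_B)e_A − 4e_A².
∂π/∂e_A = 295 + 6e_B − 8e_A = 0, so e_A = 36.875 + 0.75e_B.
By symmetry e_B = e_A; substituting into the reaction function, 0.25e_A = 36.875 and e_A = 147.5.

147.5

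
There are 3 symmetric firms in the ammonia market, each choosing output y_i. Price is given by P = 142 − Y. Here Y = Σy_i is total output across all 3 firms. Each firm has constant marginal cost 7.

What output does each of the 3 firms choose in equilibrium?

A representative firm's profit is π_i = y_i(142 − Y) − 7y_i, with Y = y_i + Σ_{j≠i} y_j.
First-order condition: 135 − 2y_i − Σ_{j≠i} y_j = 0.
In a symmetric equilibrium every firm chooses the same y, so Σ_{j≠i} y_j = 2y. The condition becomes 135 − 4y = 0, giving y = 135/4 = 33.75.

33.75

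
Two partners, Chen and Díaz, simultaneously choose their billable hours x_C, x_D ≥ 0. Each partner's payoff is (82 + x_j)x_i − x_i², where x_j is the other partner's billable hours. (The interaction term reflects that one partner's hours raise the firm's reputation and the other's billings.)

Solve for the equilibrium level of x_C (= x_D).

Chen's payoff is (82 + x_D)x_C − x_C².
∂π/∂x_C = 82 + x_D − 2x_C = 0, so x_C = 41 + 0.5x_D.
By symmetry x_D = x_C; substituting into the reaction function, 0.5x_C = 41 and x_C = 82.

82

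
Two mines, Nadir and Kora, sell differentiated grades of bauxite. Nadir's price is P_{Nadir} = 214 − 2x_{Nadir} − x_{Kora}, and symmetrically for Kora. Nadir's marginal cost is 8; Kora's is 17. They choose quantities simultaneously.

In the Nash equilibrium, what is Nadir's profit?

3494.48

Mine Nadir's profit: π = x_{Nadir}(214 − 2x_{Nadir} − x_{Kora}) − 8x_{Nadir}.
∂π/∂x_{Nadir} = 206 − 4x_{Nadir} − x_{Kora} = 0 ⇒ x_{Nadir} = 51.5 − 0.25x_{Kora}.
Similarly x_{Kora} = 49.25 − 0.25x_{Nadir}.
Plugging x_{Kora} into Nadir's best response: x_{Nadir} = 51.5 − 0.25(49.25 − 0.25x_{Nadir}) ⇒ 0.9375x_{Nadir} = 39.1875, so x_{Nadir} = 41.8.
Then x_{Kora} = 49.25 − 0.25·41.8 = 38.8.
P_{Nadir} = 214 − 2·41.8 − 38.8 = 91.6.
Profit = (91.6 − 8)·41.8 = 3494.48.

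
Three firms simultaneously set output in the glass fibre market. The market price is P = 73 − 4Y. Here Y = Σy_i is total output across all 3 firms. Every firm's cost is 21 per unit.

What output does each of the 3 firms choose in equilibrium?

3.25

A representative firm's profit is π_i = y_i(73 − 4Y) − 21y_i, with Y = y_i + Σ_{j≠i} y_j.
First-order condition: 52 − 8y_i − 4Σ_{j≠i} y_j = 0.
With identical firms, set every y_j = y: then 52 − 8y − 8y = 0, i.e. y = 52/16 = 3.25.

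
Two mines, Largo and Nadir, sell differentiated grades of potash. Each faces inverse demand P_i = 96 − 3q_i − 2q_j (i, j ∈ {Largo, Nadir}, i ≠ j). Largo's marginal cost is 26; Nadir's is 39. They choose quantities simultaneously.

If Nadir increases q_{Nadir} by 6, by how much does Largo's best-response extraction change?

-2

Mine Largo's profit: π = q_{Largo}(96 − 3q_{Largo} − 2q_{Nadir}) − 26q_{Largo}.
∂π/∂q_{Largo} = 70 − 6q_{Largo} − 2q_{Nadir} = 0 ⇒ q_{Largo} = 35/3 − (1/3)q_{Nadir}.
The reaction-function slope is −1/3, so a 6-unit rise in q_{Nadir} moves q_{Largo} by −1/3 × 6 = −2. Largo's best response falls — the actions are strategic substitutes.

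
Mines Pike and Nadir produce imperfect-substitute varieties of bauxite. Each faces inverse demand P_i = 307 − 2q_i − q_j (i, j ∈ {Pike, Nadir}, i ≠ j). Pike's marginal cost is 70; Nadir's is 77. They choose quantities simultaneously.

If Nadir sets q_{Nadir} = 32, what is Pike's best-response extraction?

Mine Pike's profit: π = q_{Pike}(307 − 2q_{Pike} − q_{Nadir}) − 70q_{Pike}.
∂π/∂q_{Pike} = 237 − 4q_{Pike} − q_{Nadir} = 0 ⇒ q_{Pike} = 59.25 − 0.25q_{Nadir}.
At q_{Nadir} = 32: q_{Pike} = 59.25 − 0.25·32 = 51.25.

51.25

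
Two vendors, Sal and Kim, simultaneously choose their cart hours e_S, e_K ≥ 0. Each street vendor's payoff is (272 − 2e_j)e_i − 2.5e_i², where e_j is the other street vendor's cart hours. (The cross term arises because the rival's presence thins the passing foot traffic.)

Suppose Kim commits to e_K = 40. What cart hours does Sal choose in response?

Sal's payoff is (272 − 2e_K)e_S − 2.5e_S².
∂π/∂e_S = 272 − 2e_K − 5e_S = 0, so e_S = 54.4 − 0.4e_K.
At e_K = 40: e_S = 54.4 − 0.4·40 = 38.4.

38.4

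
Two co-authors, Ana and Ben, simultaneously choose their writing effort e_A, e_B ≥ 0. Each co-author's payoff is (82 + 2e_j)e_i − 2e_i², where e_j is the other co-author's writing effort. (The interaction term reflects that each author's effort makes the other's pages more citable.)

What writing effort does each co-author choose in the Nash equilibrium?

41

Ana's payoff is (82 + 2e_B)e_A − 2e_A².
∂π/∂e_A = 82 + 2e_B − 4e_A = 0, so e_A = 20.5 + 0.5e_B.
The game is symmetric, so in equilibrium e_B = e_A: the reaction function gives 0.5e_A = 20.5, hence e_A = 41.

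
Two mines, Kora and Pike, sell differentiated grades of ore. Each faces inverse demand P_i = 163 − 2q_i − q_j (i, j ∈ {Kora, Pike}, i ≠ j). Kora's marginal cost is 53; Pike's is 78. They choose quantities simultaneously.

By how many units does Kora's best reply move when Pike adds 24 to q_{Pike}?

-6

Mine Kora's profit: π = q_{Kora}(163 − 2q_{Kora} − q_{Pike}) − 53q_{Kora}.
∂π/∂q_{Kora} = 110 − 4q_{Kora} − q_{Pike} = 0 ⇒ q_{Kora} = 27.5 − 0.25q_{Pike}.
The reaction-function slope is −0.25, so a 24-unit rise in q_{Pike} moves q_{Kora} by −0.25 × 24 = −6. Kora's best response falls — the actions are strategic substitutes.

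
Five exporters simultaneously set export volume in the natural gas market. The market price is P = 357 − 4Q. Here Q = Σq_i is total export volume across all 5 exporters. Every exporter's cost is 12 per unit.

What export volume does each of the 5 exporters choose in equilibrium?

A representative exporter's profit is π_i = q_i(357 − 4Q) − 12q_i, with Q = q_i + Σ_{j≠i} q_j.
First-order condition: 345 − 8q_i − 4Σ_{j≠i} q_j = 0.
With identical exporters, set every q_j = q: then 345 − 8q − 16q = 0, i.e. q = 345/24 = 14.375.

14.375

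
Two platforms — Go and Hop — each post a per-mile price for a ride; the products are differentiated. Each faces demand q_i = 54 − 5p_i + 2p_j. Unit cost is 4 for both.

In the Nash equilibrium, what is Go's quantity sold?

Go's profit: π = (p_{Go} − 4)(54 − 5p_{Go} + 2p_{Hop}).
∂π/∂p_{Go} = 74 − 10p_{Go} + 2p_{Hop} = 0 ⇒ p_{Go} = 7.4 + 0.2p_{Hop}.
Setting p_{Go} = p_{Hop} in the reaction function: p_{Go} = 7.4 + 0.2p_{Go}, so p_{Go} = 7.4 / 0.8 = 9.25.
q_{Go} = 54 − 5·9.25 + 2·9.25 = 26.25.

26.25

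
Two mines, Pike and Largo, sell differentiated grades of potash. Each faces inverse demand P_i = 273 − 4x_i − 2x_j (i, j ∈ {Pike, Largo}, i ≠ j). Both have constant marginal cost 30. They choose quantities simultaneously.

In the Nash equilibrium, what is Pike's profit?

2361.96

Mine Pike's profit: π = x_{Pike}(273 − 4x_{Pike} − 2x_{Largo}) − 30x_{Pike}.
∂π/∂x_{Pike} = 243 − 8x_{Pike} − 2x_{Largo} = 0 ⇒ x_{Pike} = 30.375 − 0.25x_{Largo}.
The game is symmetric, so in equilibrium x_{Largo} = x_{Pike}: the reaction function gives 1.25x_{Pike} = 30.375, hence x_{Pike} = 24.3.
P_{Pike} = 273 − 4·24.3 − 2·24.3 = 127.2.
Profit = (127.2 − 30)·24.3 = 2361.96.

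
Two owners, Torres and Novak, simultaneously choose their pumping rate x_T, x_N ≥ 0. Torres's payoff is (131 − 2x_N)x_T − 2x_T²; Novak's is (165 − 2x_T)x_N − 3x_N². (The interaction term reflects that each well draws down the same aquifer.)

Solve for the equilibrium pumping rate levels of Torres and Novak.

Expanding Torres's payoff: 131x_T − 2x_Nx_T − 2x_T².
∂π/∂x_T = 131 − 2x_N − 4x_T = 0, so x_T = 32.75 − 0.5x_N.
Likewise for Novak: x_N = 27.5 − (1/3)x_T.
Plugging x_N into Torres's best response: x_T = 32.75 − 0.5(27.5 − (1/3)x_T) ⇒ (5/6)x_T = 19, so x_T = 22.8.
Then x_N = 27.5 − (1/3)·22.8 = 19.9.

22.8, 19.9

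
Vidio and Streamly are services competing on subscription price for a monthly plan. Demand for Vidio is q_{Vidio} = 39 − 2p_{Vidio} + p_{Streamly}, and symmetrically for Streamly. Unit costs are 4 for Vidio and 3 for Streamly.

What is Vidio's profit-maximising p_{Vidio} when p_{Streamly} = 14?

15.25

Vidio's profit: π = (p_{Vidio} − 4)(39 − 2p_{Vidio} + p_{Streamly}).
∂π/∂p_{Vidio} = 47 − 4p_{Vidio} + p_{Streamly} = 0 ⇒ p_{Vidio} = 11.75 + 0.25p_{Streamly}.
At p_{Streamly} = 14: p_{Vidio} = 11.75 + 0.25·14 = 15.25.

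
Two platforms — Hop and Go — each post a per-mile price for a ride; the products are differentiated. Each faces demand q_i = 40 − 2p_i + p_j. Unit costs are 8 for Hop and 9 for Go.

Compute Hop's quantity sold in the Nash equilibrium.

Hop's profit: π = (p_{Hop} − 8)(40 − 2p_{Hop} + p_{Go}).
∂π/∂p_{Hop} = 56 − 4p_{Hop} + p_{Go} = 0 ⇒ p_{Hop} = 14 + 0.25p_{Go}.
Similarly p_{Go} = 14.5 + 0.25p_{Hop}.
Plugging p_{Go} into Hop's best response: p_{Hop} = 14 + 0.25(14.5 + 0.25p_{Hop}) ⇒ 0.9375p_{Hop} = 17.625, so p_{Hop} = 18.8.
Then p_{Go} = 14.5 + 0.25·18.8 = 19.2.
q_{Hop} = 40 − 2·18.8 + 19.2 = 21.6.

21.6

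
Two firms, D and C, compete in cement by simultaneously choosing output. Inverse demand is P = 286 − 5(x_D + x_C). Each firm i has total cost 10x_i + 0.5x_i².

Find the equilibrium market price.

113.5

Firm D's profit: π = x_D(286 − 5(x_D + x_C)) − 10x_D − 0.5x_D².
∂π/∂x_D = 276 − 11x_D − 5x_C = 0, so x_D = 276/11 − (5/11)x_C.
Setting x_D = x_C in the reaction function: x_D = 276/11 − (5/11)x_D, so x_D = (276/11) / (16/11) = 17.25.
Equilibrium price: P = 286 − 5·34.5 = 113.5.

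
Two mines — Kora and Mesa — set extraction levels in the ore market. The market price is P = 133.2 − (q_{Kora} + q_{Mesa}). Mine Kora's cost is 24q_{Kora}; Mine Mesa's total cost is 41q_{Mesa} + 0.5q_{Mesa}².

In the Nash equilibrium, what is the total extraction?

Mine Kora's profit: π = q_{Kora}(133.2 − (q_{Kora} + q_{Mesa})) − 24q_{Kora}.
∂π/∂q_{Kora} = 109.2 − 2q_{Kora} − q_{Mesa} = 0, so q_{Kora} = 54.6 − 0.5q_{Mesa}.
For Mesa: ∂π/∂q_{Mesa} = 92.2 − 3q_{Mesa} − q_{Kora} = 0 ⇒ q_{Mesa} = 461/15 − (1/3)q_{Kora}.
Solving the two reaction functions simultaneously: (1 − (−0.5)(−1/3))q_{Kora} = 54.6 − 0.5·(461/15), so (5/6)q_{Kora} = 1177/30 and q_{Kora} = 47.08.
Then q_{Mesa} = 461/15 − (1/3)·47.08 = 15.04.
Total extraction: 47.08 + 15.04 = 62.12.

62.12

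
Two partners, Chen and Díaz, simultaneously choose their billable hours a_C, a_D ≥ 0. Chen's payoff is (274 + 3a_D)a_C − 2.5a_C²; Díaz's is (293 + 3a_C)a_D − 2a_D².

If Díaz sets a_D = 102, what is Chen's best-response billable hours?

116

Expanding Chen's payoff: 274a_C + 3a_Da_C − 2.5a_C².
∂π/∂a_C = 274 + 3a_D − 5a_C = 0, so a_C = 54.8 + 0.6a_D.
At a_D = 102: a_C = 54.8 + 0.6·102 = 116.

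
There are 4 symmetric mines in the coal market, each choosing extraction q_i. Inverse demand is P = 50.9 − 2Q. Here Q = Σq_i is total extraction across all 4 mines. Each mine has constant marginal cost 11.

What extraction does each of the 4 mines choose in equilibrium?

3.99

A representative mine's profit is π_i = q_i(50.9 − 2Q) − 11q_i, with Q = q_i + Σ_{j≠i} q_j.
First-order condition: 39.9 − 4q_i − 2Σ_{j≠i} q_j = 0.
In a symmetric equilibrium every mine chooses the same q, so Σ_{j≠i} q_j = 3q. The condition becomes 39.9 − 10q = 0, giving q = 39.9/10 = 3.99.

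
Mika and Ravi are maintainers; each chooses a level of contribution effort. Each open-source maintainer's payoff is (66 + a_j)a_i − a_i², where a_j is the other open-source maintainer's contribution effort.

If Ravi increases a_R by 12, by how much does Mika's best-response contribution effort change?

Mika's payoff is (66 + a_R)a_M − a_M².
∂π/∂a_M = 66 + a_R − 2a_M = 0, so a_M = 33 + 0.5a_R.
The reaction-function slope is 0.5, so a 12-unit rise in a_R moves a_M by 0.5 × 12 = 6. Mika's best response rises — the actions are strategic complements.

6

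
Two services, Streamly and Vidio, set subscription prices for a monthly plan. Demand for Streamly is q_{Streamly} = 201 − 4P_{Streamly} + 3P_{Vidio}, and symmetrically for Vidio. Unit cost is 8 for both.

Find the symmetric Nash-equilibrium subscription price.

46.6

Streamly's profit: π = (P_{Streamly} − 8)(201 − 4P_{Streamly} + 3P_{Vidio}).
∂π/∂P_{Streamly} = 233 − 8P_{Streamly} + 3P_{Vidio} = 0 ⇒ P_{Streamly} = 29.125 + 0.375P_{Vidio}.
By symmetry P_{Vidio} = P_{Streamly}; substituting into the reaction function, 0.625P_{Streamly} = 29.125 and P_{Streamly} = 46.6.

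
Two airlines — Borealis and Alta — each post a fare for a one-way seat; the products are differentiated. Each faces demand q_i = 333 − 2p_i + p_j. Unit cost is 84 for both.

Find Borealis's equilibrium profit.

Borealis's profit: π = (p_{Borealis} − 84)(333 − 2p_{Borealis} + p_{Alta}).
∂π/∂p_{Borealis} = 501 − 4p_{Borealis} + p_{Alta} = 0 ⇒ p_{Borealis} = 125.25 + 0.25p_{Alta}.
Setting p_{Borealis} = p_{Alta} in the reaction function: p_{Borealis} = 125.25 + 0.25p_{Borealis}, so p_{Borealis} = 125.25 / 0.75 = 167.
q_{Borealis} = 333 − 2·167 + 167 = 166.
Profit = (167 − 84)·166 = 13778.

13778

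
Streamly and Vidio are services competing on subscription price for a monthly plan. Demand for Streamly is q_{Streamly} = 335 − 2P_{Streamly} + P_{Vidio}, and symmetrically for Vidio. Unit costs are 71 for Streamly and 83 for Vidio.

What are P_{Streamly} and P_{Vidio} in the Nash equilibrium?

Streamly's profit: π = (P_{Streamly} − 71)(335 − 2P_{Streamly} + P_{Vidio}).
∂π/∂P_{Streamly} = 477 − 4P_{Streamly} + P_{Vidio} = 0 ⇒ P_{Streamly} = 119.25 + 0.25P_{Vidio}.
Similarly P_{Vidio} = 125.25 + 0.25P_{Streamly}.
Plugging P_{Vidio} into Streamly's best response: P_{Streamly} = 119.25 + 0.25(125.25 + 0.25P_{Streamly}) ⇒ 0.9375P_{Streamly} = 150.5625, so P_{Streamly} = 160.6.
Then P_{Vidio} = 125.25 + 0.25·160.6 = 165.4.

160.6, 165.4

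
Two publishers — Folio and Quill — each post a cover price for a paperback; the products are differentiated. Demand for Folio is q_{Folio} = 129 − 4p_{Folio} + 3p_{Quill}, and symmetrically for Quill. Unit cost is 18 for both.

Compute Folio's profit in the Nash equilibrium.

1971.36

Folio's profit: π = (p_{Folio} − 18)(129 − 4p_{Folio} + 3p_{Quill}).
∂π/∂p_{Folio} = 201 − 8p_{Folio} + 3p_{Quill} = 0 ⇒ p_{Folio} = 25.125 + 0.375p_{Quill}.
The game is symmetric, so in equilibrium p_{Quill} = p_{Folio}: the reaction function gives 0.625p_{Folio} = 25.125, hence p_{Folio} = 40.2.
q_{Folio} = 129 − 4·40.2 + 3·40.2 = 88.8.
Profit = (40.2 − 18)·88.8 = 1971.36.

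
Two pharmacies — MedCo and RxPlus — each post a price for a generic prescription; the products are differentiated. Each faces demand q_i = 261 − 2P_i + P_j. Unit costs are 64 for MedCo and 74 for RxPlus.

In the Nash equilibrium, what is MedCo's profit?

8978

MedCo's profit: π = (P_{MedCo} − 64)(261 − 2P_{MedCo} + P_{RxPlus}).
∂π/∂P_{MedCo} = 389 − 4P_{MedCo} + P_{RxPlus} = 0 ⇒ P_{MedCo} = 97.25 + 0.25P_{RxPlus}.
Similarly P_{RxPlus} = 102.25 + 0.25P_{MedCo}.
Plugging P_{RxPlus} into MedCo's best response: P_{MedCo} = 97.25 + 0.25(102.25 + 0.25P_{MedCo}) ⇒ 0.9375P_{MedCo} = 122.8125, so P_{MedCo} = 131.
Then P_{RxPlus} = 102.25 + 0.25·131 = 135.
q_{MedCo} = 261 − 2·131 + 135 = 134.
Profit = (131 − 64)·134 = 8978.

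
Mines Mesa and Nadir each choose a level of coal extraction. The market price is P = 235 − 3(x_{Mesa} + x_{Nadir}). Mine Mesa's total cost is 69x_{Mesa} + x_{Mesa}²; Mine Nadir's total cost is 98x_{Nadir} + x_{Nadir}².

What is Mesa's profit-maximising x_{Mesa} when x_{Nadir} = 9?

17.375

Mine Mesa's profit: π = x_{Mesa}(235 − 3(x_{Mesa} + x_{Nadir})) − 69x_{Mesa} − x_{Mesa}².
∂π/∂x_{Mesa} = 166 − 8x_{Mesa} − 3x_{Nadir} = 0, so x_{Mesa} = 20.75 − 0.375x_{Nadir}.
At x_{Nadir} = 9: x_{Mesa} = 20.75 − 0.375·9 = 17.375.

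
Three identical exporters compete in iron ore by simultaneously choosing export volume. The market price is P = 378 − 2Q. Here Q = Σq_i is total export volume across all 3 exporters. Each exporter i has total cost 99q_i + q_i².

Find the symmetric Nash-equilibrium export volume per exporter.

A representative exporter's profit is π_i = q_i(378 − 2Q) − 99q_i − q_i², with Q = q_i + Σ_{j≠i} q_j.
First-order condition: 279 − 6q_i − 2Σ_{j≠i} q_j = 0.
Imposing symmetry (q_j = q for all j) turns Σ_{j≠i} q_j into 2q, so 279 = 10q and q = 27.9.

27.9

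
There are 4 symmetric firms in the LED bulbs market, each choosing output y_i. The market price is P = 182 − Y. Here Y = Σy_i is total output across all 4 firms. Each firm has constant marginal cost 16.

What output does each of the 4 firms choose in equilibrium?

A representative firm's profit is π_i = y_i(182 − Y) − 16y_i, with Y = y_i + Σ_{j≠i} y_j.
First-order condition: 166 − 2y_i − Σ_{j≠i} y_j = 0.
With identical firms, set every y_j = y: then 166 − 2y − 3y = 0, i.e. y = 166/5 = 33.2.

33.2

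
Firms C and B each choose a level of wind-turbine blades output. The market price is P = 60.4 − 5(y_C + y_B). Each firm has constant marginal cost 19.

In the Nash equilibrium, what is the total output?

5.52

Firm C's profit: π = y_C(60.4 − 5(y_C + y_B)) − 19y_C.
∂π/∂y_C = 41.4 − 10y_C − 5y_B = 0, so y_C = 4.14 − 0.5y_B.
The game is symmetric, so in equilibrium y_B = y_C: the reaction function gives 1.5y_C = 4.14, hence y_C = 2.76.
Total output: 2.76 + 2.76 = 5.52.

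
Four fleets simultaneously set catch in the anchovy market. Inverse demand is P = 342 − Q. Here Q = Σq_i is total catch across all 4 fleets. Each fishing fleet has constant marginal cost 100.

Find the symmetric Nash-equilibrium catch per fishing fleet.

48.4

A representative fishing fleet's profit is π_i = q_i(342 − Q) − 100q_i, with Q = q_i + Σ_{j≠i} q_j.
First-order condition: 242 − 2q_i − Σ_{j≠i} q_j = 0.
With identical fishing fleets, set every q_j = q: then 242 − 2q − 3q = 0, i.e. q = 242/5 = 48.4.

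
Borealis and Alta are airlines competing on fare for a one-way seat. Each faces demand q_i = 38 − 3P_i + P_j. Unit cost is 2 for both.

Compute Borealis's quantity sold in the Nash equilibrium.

20.4

Borealis's profit: π = (P_{Borealis} − 2)(38 − 3P_{Borealis} + P_{Alta}).
∂π/∂P_{Borealis} = 44 − 6P_{Borealis} + P_{Alta} = 0 ⇒ P_{Borealis} = 22/3 + (1/6)P_{Alta}.
By symmetry P_{Alta} = P_{Borealis}; substituting into the reaction function, (5/6)P_{Borealis} = 22/3 and P_{Borealis} = 8.8.
q_{Borealis} = 38 − 3·8.8 + 8.8 = 20.4.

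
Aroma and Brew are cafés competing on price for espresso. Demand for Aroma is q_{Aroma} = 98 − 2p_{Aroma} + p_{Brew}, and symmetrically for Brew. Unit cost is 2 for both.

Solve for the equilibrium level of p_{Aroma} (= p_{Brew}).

Aroma's profit: π = (p_{Aroma} − 2)(98 − 2p_{Aroma} + p_{Brew}).
∂π/∂p_{Aroma} = 102 − 4p_{Aroma} + p_{Brew} = 0 ⇒ p_{Aroma} = 25.5 + 0.25p_{Brew}.
By symmetry p_{Brew} = p_{Aroma}; substituting into the reaction function, 0.75p_{Aroma} = 25.5 and p_{Aroma} = 34.

34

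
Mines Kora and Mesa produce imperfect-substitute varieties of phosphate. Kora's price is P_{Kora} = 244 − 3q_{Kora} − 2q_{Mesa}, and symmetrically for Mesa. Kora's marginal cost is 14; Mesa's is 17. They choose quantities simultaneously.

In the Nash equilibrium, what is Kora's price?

Mine Kora's profit: π = q_{Kora}(244 − 3q_{Kora} − 2q_{Mesa}) − 14q_{Kora}.
∂π/∂q_{Kora} = 230 − 6q_{Kora} − 2q_{Mesa} = 0 ⇒ q_{Kora} = 115/3 − (1/3)q_{Mesa}.
Similarly q_{Mesa} = 227/6 − (1/3)q_{Kora}.
Substituting the second reaction function into the first: q_{Kora} = 115/3 − (1/3)(227/6 − (1/3)q_{Kora}), which gives (8/9)q_{Kora} = 463/18 ⇒ q_{Kora} = 28.9375.
Then q_{Mesa} = 227/6 − (1/3)·28.9375 = 28.1875.
P_{Kora} = 244 − 3·28.9375 − 2·28.1875 = 100.8125.

100.8125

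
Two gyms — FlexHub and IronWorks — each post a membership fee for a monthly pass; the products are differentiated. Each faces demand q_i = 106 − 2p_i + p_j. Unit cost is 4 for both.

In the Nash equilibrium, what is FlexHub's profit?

FlexHub's profit: π = (p_{FlexHub} − 4)(106 − 2p_{FlexHub} + p_{IronWorks}).
∂π/∂p_{FlexHub} = 114 − 4p_{FlexHub} + p_{IronWorks} = 0 ⇒ p_{FlexHub} = 28.5 + 0.25p_{IronWorks}.
By symmetry p_{IronWorks} = p_{FlexHub}; substituting into the reaction function, 0.75p_{FlexHub} = 28.5 and p_{FlexHub} = 38.
q_{FlexHub} = 106 − 2·38 + 38 = 68.
Profit = (38 − 4)·68 = 2312.

2312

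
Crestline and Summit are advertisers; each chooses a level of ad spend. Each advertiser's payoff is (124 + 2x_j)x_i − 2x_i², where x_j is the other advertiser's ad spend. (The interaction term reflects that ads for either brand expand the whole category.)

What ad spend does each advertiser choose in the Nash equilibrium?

Crestline's payoff is (124 + 2x_S)x_C − 2x_C².
∂π/∂x_C = 124 + 2x_S − 4x_C = 0, so x_C = 31 + 0.5x_S.
Setting x_C = x_S in the reaction function: x_C = 31 + 0.5x_C, so x_C = 31 / 0.5 = 62.

62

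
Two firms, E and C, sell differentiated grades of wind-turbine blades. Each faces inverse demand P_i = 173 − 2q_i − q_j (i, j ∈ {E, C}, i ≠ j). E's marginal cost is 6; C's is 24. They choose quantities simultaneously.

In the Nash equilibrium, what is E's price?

Firm E's profit: π = q_E(173 − 2q_E − q_C) − 6q_E.
∂π/∂q_E = 167 − 4q_E − q_C = 0 ⇒ q_E = 41.75 − 0.25q_C.
Similarly q_C = 37.25 − 0.25q_E.
Substituting the second reaction function into the first: q_E = 41.75 − 0.25(37.25 − 0.25q_E), which gives 0.9375q_E = 32.4375 ⇒ q_E = 34.6.
Then q_C = 37.25 − 0.25·34.6 = 28.6.
P_E = 173 − 2·34.6 − 28.6 = 75.2.

75.2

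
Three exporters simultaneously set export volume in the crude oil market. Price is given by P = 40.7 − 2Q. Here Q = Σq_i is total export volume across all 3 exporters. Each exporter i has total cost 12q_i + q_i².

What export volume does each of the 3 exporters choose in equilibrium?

A representative exporter's profit is π_i = q_i(40.7 − 2Q) − 12q_i − q_i², with Q = q_i + Σ_{j≠i} q_j.
First-order condition: 28.7 − 6q_i − 2Σ_{j≠i} q_j = 0.
In a symmetric equilibrium every exporter chooses the same q, so Σ_{j≠i} q_j = 2q. The condition becomes 28.7 − 10q = 0, giving q = 28.7/10 = 2.87.

2.87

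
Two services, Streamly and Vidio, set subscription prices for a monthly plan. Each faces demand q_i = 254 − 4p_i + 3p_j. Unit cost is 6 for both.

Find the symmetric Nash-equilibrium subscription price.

Streamly's profit: π = (p_{Streamly} − 6)(254 − 4p_{Streamly} + 3p_{Vidio}).
∂π/∂p_{Streamly} = 278 − 8p_{Streamly} + 3p_{Vidio} = 0 ⇒ p_{Streamly} = 34.75 + 0.375p_{Vidio}.
The game is symmetric, so in equilibrium p_{Vidio} = p_{Streamly}: the reaction function gives 0.625p_{Streamly} = 34.75, hence p_{Streamly} = 55.6.

55.6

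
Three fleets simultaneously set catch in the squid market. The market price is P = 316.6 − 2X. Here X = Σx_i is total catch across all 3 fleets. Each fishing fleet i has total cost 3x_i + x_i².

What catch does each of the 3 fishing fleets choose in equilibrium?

A representative fishing fleet's profit is π_i = x_i(316.6 − 2X) − 3x_i − x_i², with X = x_i + Σ_{j≠i} x_j.
First-order condition: 313.6 − 6x_i − 2Σ_{j≠i} x_j = 0.
With identical fishing fleets, set every x_j = x: then 313.6 − 6x − 4x = 0, i.e. x = 313.6/10 = 31.36.

31.36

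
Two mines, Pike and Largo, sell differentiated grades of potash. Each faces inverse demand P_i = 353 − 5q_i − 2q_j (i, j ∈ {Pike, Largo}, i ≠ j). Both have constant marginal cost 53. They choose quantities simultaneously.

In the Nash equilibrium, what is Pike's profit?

Mine Pike's profit: π = q_{Pike}(353 − 5q_{Pike} − 2q_{Largo}) − 53q_{Pike}.
∂π/∂q_{Pike} = 300 − 10q_{Pike} − 2q_{Largo} = 0 ⇒ q_{Pike} = 30 − 0.2q_{Largo}.
By symmetry q_{Largo} = q_{Pike}; substituting into the reaction function, 1.2q_{Pike} = 30 and q_{Pike} = 25.
P_{Pike} = 353 − 5·25 − 2·25 = 178.
Profit = (178 − 53)·25 = 3125.

3125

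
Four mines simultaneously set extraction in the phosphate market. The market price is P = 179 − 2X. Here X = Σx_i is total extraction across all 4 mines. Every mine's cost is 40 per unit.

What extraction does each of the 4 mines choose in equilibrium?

A representative mine's profit is π_i = x_i(179 − 2X) − 40x_i, with X = x_i + Σ_{j≠i} x_j.
First-order condition: 139 − 4x_i − 2Σ_{j≠i} x_j = 0.
In a symmetric equilibrium every mine chooses the same x, so Σ_{j≠i} x_j = 3x. The condition becomes 139 − 10x = 0, giving x = 139/10 = 13.9.

13.9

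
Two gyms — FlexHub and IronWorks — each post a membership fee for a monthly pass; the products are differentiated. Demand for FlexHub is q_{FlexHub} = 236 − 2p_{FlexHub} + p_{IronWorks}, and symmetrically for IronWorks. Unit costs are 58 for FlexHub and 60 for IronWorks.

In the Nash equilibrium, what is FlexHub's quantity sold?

119.2

FlexHub's profit: π = (p_{FlexHub} − 58)(236 − 2p_{FlexHub} + p_{IronWorks}).
∂π/∂p_{FlexHub} = 352 − 4p_{FlexHub} + p_{IronWorks} = 0 ⇒ p_{FlexHub} = 88 + 0.25p_{IronWorks}.
Similarly p_{IronWorks} = 89 + 0.25p_{FlexHub}.
Solving the two reaction functions simultaneously: (1 − (0.25)(0.25))p_{FlexHub} = 88 + 0.25·89, so 0.9375p_{FlexHub} = 110.25 and p_{FlexHub} = 117.6.
Then p_{IronWorks} = 89 + 0.25·117.6 = 118.4.
q_{FlexHub} = 236 − 2·117.6 + 118.4 = 119.2.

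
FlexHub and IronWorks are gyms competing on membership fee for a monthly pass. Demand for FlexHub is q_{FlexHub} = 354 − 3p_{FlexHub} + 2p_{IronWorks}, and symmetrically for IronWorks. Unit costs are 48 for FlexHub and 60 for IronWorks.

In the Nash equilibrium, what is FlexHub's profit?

18604.6875

FlexHub's profit: π = (p_{FlexHub} − 48)(354 − 3p_{FlexHub} + 2p_{IronWorks}).
∂π/∂p_{FlexHub} = 498 − 6p_{FlexHub} + 2p_{IronWorks} = 0 ⇒ p_{FlexHub} = 83 + (1/3)p_{IronWorks}.
Similarly p_{IronWorks} = 89 + (1/3)p_{FlexHub}.
Plugging p_{IronWorks} into FlexHub's best response: p_{FlexHub} = 83 + (1/3)(89 + (1/3)p_{FlexHub}) ⇒ (8/9)p_{FlexHub} = 338/3, so p_{FlexHub} = 126.75.
Then p_{IronWorks} = 89 + (1/3)·126.75 = 131.25.
q_{FlexHub} = 354 − 3·126.75 + 2·131.25 = 236.25.
Profit = (126.75 − 48)·236.25 = 18604.6875.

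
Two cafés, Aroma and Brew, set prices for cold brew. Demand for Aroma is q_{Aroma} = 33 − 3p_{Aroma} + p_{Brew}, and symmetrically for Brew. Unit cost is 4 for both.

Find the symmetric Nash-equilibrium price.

9

Aroma's profit: π = (p_{Aroma} − 4)(33 − 3p_{Aroma} + p_{Brew}).
∂π/∂p_{Aroma} = 45 − 6p_{Aroma} + p_{Brew} = 0 ⇒ p_{Aroma} = 7.5 + (1/6)p_{Brew}.
Setting p_{Aroma} = p_{Brew} in the reaction function: p_{Aroma} = 7.5 + (1/6)p_{Aroma}, so p_{Aroma} = 7.5 / (5/6) = 9.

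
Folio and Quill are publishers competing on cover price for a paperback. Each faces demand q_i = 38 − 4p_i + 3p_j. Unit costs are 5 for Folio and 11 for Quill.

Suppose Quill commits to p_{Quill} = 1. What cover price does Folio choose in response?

Folio's profit: π = (p_{Folio} − 5)(38 − 4p_{Folio} + 3p_{Quill}).
∂π/∂p_{Folio} = 58 − 8p_{Folio} + 3p_{Quill} = 0 ⇒ p_{Folio} = 7.25 + 0.375p_{Quill}.
At p_{Quill} = 1: p_{Folio} = 7.25 + 0.375·1 = 7.625.

7.625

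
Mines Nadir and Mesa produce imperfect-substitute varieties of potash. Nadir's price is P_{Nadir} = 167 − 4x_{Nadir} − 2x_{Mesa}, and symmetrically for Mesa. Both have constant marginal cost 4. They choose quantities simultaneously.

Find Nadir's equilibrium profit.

1062.76

Mine Nadir's profit: π = x_{Nadir}(167 − 4x_{Nadir} − 2x_{Mesa}) − 4x_{Nadir}.
∂π/∂x_{Nadir} = 163 − 8x_{Nadir} − 2x_{Mesa} = 0 ⇒ x_{Nadir} = 20.375 − 0.25x_{Mesa}.
Setting x_{Nadir} = x_{Mesa} in the reaction function: x_{Nadir} = 20.375 − 0.25x_{Nadir}, so x_{Nadir} = 20.375 / 1.25 = 16.3.
P_{Nadir} = 167 − 4·16.3 − 2·16.3 = 69.2.
Profit = (69.2 − 4)·16.3 = 1062.76.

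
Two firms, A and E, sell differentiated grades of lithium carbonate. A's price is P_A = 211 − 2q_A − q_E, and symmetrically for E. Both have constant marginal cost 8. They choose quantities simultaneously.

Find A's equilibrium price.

89.2

Firm A's profit: π = q_A(211 − 2q_A − q_E) − 8q_A.
∂π/∂q_A = 203 − 4q_A − q_E = 0 ⇒ q_A = 50.75 − 0.25q_E.
By symmetry q_E = q_A; substituting into the reaction function, 1.25q_A = 50.75 and q_A = 40.6.
P_A = 211 − 2·40.6 − 40.6 = 89.2.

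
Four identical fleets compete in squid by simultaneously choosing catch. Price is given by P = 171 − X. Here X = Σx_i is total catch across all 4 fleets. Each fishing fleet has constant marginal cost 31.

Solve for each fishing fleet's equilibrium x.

A representative fishing fleet's profit is π_i = x_i(171 − X) − 31x_i, with X = x_i + Σ_{j≠i} x_j.
First-order condition: 140 − 2x_i − Σ_{j≠i} x_j = 0.
In a symmetric equilibrium every fishing fleet chooses the same x, so Σ_{j≠i} x_j = 3x. The condition becomes 140 − 5x = 0, giving x = 140/5 = 28.

28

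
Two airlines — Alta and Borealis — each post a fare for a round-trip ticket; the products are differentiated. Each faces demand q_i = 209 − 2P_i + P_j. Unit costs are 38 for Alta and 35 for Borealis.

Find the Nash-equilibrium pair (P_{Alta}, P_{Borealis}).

94.6, 93.4

Alta's profit: π = (P_{Alta} − 38)(209 − 2P_{Alta} + P_{Borealis}).
∂π/∂P_{Alta} = 285 − 4P_{Alta} + P_{Borealis} = 0 ⇒ P_{Alta} = 71.25 + 0.25P_{Borealis}.
Similarly P_{Borealis} = 69.75 + 0.25P_{Alta}.
Plugging P_{Borealis} into Alta's best response: P_{Alta} = 71.25 + 0.25(69.75 + 0.25P_{Alta}) ⇒ 0.9375P_{Alta} = 88.6875, so P_{Alta} = 94.6.
Then P_{Borealis} = 69.75 + 0.25·94.6 = 93.4.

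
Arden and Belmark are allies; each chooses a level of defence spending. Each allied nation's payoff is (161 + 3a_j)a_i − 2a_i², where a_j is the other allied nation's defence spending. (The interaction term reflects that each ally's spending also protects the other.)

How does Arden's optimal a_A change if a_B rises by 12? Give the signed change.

Arden's payoff is (161 + 3a_B)a_A − 2a_A².
∂π/∂a_A = 161 + 3a_B − 4a_A = 0, so a_A = 40.25 + 0.75a_B.
The reaction-function slope is 0.75, so a 12-unit rise in a_B moves a_A by 0.75 × 12 = 9. Arden's best response rises — the actions are strategic complements.

9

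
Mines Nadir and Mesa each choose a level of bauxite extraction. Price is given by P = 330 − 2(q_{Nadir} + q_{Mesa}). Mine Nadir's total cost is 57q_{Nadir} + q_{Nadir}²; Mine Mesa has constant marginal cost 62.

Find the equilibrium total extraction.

80.9

Mine Nadir's profit: π = q_{Nadir}(330 − 2(q_{Nadir} + q_{Mesa})) − 57q_{Nadir} − q_{Nadir}².
∂π/∂q_{Nadir} = 273 − 6q_{Nadir} − 2q_{Mesa} = 0, so q_{Nadir} = 45.5 − (1/3)q_{Mesa}.
For Mesa: ∂π/∂q_{Mesa} = 268 − 4q_{Mesa} − 2q_{Nadir} = 0 ⇒ q_{Mesa} = 67 − 0.5q_{Nadir}.
Substituting the second reaction function into the first: q_{Nadir} = 45.5 − (1/3)(67 − 0.5q_{Nadir}), which gives (5/6)q_{Nadir} = 139/6 ⇒ q_{Nadir} = 27.8.
Then q_{Mesa} = 67 − 0.5·27.8 = 53.1.
Total extraction: 27.8 + 53.1 = 80.9.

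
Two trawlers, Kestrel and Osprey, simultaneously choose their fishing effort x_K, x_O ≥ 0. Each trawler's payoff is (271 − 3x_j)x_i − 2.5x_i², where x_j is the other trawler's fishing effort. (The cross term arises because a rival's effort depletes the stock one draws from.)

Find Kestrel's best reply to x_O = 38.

Kestrel's payoff is (271 − 3x_O)x_K − 2.5x_K².
∂π/∂x_K = 271 − 3x_O − 5x_K = 0, so x_K = 54.2 − 0.6x_O.
At x_O = 38: x_K = 54.2 − 0.6·38 = 31.4.

31.4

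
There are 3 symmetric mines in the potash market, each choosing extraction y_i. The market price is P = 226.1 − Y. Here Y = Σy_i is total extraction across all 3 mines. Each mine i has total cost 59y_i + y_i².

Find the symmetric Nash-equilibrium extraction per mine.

27.85

A representative mine's profit is π_i = y_i(226.1 − Y) − 59y_i − y_i², with Y = y_i + Σ_{j≠i} y_j.
First-order condition: 167.1 − 4y_i − Σ_{j≠i} y_j = 0.
Imposing symmetry (y_j = y for all j) turns Σ_{j≠i} y_j into 2y, so 167.1 = 6y and y = 27.85.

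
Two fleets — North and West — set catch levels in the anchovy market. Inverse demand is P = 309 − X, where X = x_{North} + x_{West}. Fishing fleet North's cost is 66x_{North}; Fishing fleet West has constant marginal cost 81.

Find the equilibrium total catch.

157

Fishing fleet North's profit: π = x_{North}(309 − (x_{North} + x_{West})) − 66x_{North}.
∂π/∂x_{North} = 243 − 2x_{North} − x_{West} = 0, so x_{North} = 121.5 − 0.5x_{West}.
By the same steps for West: x_{West} = 114 − 0.5x_{North}.
Plugging x_{West} into North's best response: x_{North} = 121.5 − 0.5(114 − 0.5x_{North}) ⇒ 0.75x_{North} = 64.5, so x_{North} = 86.
Then x_{West} = 114 − 0.5·86 = 71.
Total catch: 86 + 71 = 157.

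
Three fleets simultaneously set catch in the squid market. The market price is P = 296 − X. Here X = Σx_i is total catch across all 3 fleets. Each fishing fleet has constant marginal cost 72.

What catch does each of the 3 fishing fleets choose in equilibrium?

56

A representative fishing fleet's profit is π_i = x_i(296 − X) − 72x_i, with X = x_i + Σ_{j≠i} x_j.
First-order condition: 224 − 2x_i − Σ_{j≠i} x_j = 0.
In a symmetric equilibrium every fishing fleet chooses the same x, so Σ_{j≠i} x_j = 2x. The condition becomes 224 − 4x = 0, giving x = 224/4 = 56.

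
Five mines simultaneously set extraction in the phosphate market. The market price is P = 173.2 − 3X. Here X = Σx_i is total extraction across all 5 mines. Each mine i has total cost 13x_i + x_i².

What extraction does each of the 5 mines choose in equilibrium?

8.01

A representative mine's profit is π_i = x_i(173.2 − 3X) − 13x_i − x_i², with X = x_i + Σ_{j≠i} x_j.
First-order condition: 160.2 − 8x_i − 3Σ_{j≠i} x_j = 0.
With identical mines, set every x_j = x: then 160.2 − 8x − 12x = 0, i.e. x = 160.2/20 = 8.01.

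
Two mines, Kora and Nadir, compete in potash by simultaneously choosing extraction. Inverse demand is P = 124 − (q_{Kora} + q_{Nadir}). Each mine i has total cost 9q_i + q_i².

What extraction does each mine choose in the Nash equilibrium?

23

Mine Kora's profit: π = q_{Kora}(124 − (q_{Kora} + q_{Nadir})) − 9q_{Kora} − q_{Kora}².
∂π/∂q_{Kora} = 115 − 4q_{Kora} − q_{Nadir} = 0, so q_{Kora} = 28.75 − 0.25q_{Nadir}.
Setting q_{Kora} = q_{Nadir} in the reaction function: q_{Kora} = 28.75 − 0.25q_{Kora}, so q_{Kora} = 28.75 / 1.25 = 23.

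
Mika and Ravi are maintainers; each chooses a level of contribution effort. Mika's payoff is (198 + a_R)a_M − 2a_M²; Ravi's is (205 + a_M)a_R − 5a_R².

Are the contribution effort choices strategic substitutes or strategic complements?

strategic complements

Expanding Mika's payoff: 198a_M + a_Ra_M − 2a_M².
∂π/∂a_M = 198 + a_R − 4a_M = 0, so a_M = 49.5 + 0.25a_R.
The best-response slope da_M/da_R = 0.25 > 0: the reaction function is upward-sloping, so the choices are strategic complements.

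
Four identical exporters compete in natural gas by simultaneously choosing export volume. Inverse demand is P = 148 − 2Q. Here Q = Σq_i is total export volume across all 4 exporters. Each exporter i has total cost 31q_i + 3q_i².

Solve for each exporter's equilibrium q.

A representative exporter's profit is π_i = q_i(148 − 2Q) − 31q_i − 3q_i², with Q = q_i + Σ_{j≠i} q_j.
First-order condition: 117 − 10q_i − 2Σ_{j≠i} q_j = 0.
Imposing symmetry (q_j = q for all j) turns Σ_{j≠i} q_j into 3q, so 117 = 16q and q = 7.3125.

7.3125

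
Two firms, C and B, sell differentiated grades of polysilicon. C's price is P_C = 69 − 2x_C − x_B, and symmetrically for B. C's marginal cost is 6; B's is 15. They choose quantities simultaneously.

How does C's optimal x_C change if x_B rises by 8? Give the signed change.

Firm C's profit: π = x_C(69 − 2x_C − x_B) − 6x_C.
∂π/∂x_C = 63 − 4x_C − x_B = 0 ⇒ x_C = 15.75 − 0.25x_B.
The reaction-function slope is −0.25, so an 8-unit rise in x_B moves x_C by −0.25 × 8 = −2. C's best response falls — the actions are strategic substitutes.

-2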